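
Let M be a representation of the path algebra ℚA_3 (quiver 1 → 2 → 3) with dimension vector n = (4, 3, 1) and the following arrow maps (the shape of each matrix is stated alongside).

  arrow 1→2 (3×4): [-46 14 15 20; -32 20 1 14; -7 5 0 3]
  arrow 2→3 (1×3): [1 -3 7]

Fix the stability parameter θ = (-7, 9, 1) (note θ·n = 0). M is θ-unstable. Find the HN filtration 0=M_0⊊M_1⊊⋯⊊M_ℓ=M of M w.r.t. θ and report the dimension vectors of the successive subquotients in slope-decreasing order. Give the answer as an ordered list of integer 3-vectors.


Via rank(M_{q-1}∘⋯∘M_p): M ≅ I[1,1], I[1,2]^2, I[1,3].
μ_θ-semistable layers: μ^(1)=9; μ^(2)=5; μ^(3)=-7

((0, 2, 0); (0, 1, 1); (4, 0, 0))


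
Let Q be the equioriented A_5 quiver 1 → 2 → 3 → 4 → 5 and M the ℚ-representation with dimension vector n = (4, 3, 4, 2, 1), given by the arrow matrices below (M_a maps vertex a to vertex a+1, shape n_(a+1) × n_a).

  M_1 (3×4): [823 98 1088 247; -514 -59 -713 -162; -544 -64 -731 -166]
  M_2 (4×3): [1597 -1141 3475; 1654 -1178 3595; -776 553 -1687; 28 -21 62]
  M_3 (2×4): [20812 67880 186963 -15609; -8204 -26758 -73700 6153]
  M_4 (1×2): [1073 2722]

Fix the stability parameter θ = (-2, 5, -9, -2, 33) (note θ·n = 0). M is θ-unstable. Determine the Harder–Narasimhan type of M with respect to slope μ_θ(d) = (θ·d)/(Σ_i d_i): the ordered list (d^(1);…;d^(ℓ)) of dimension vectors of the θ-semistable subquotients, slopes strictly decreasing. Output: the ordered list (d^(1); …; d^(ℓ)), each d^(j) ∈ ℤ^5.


Via rank(M_{q-1}∘⋯∘M_p): M ≅ I[1,1], I[1,3], I[1,4], I[1,5], I[3,3].
μ_θ-semistable layers: μ^(1)=33; μ^(2)=-2; μ^(3)=-9

((0, 0, 0, 0, 1); (4, 3, 3, 2, 0); (0, 0, 1, 0, 0))


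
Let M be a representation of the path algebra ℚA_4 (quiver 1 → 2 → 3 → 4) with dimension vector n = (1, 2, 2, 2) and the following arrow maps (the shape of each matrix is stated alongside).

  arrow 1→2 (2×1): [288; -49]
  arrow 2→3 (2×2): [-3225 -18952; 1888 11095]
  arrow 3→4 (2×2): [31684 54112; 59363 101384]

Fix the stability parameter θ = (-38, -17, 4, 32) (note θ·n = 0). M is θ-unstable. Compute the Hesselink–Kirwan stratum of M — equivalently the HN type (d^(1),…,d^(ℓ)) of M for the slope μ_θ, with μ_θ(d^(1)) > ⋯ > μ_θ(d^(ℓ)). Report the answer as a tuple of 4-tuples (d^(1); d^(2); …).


Via rank(M_{q-1}∘⋯∘M_p): M ≅ I[1,3], I[2,4], I[4,4].
μ_θ-semistable layers: μ^(1)=32; μ^(2)=4; μ^(3)=-17; μ^(4)=-38

((0, 0, 0, 2); (0, 0, 2, 0); (0, 2, 0, 0); (1, 0, 0, 0))


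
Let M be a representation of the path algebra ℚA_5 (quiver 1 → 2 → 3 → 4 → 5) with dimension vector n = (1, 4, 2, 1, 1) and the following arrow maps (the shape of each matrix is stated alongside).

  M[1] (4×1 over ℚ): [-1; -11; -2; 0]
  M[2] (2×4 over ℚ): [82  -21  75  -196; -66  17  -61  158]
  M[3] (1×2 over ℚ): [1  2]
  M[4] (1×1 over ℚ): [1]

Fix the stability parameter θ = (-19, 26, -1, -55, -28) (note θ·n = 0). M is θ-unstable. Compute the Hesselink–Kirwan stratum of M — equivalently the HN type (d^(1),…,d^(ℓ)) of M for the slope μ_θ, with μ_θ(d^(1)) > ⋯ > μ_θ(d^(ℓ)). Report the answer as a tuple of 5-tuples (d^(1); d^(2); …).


Barcode: M ≅ I[1,5], I[2,2]^2, I[2,3]. HN layers by μ_θ (4 steps, strictly decreasing):
  μ^(1)=26; μ^(2)=25/2; μ^(3)=-29/2; μ^(4)=-19

((0, 2, 0, 0, 0); (0, 1, 1, 0, 0); (0, 1, 1, 1, 1); (1, 0, 0, 0, 0))


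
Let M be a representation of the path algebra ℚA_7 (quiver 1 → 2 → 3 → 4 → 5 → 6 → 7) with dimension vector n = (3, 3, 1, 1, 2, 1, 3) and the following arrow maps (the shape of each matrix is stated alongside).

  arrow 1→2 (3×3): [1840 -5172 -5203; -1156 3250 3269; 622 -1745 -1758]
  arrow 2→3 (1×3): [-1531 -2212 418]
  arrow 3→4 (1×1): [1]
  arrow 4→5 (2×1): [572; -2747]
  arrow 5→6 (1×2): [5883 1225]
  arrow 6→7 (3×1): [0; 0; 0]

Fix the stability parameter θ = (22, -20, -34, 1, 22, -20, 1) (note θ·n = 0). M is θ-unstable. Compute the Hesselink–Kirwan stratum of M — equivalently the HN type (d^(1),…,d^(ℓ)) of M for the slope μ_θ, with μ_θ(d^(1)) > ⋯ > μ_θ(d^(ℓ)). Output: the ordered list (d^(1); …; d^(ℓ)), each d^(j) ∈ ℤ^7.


Via rank(M_{q-1}∘⋯∘M_p): M ≅ I[1,1], I[1,2], I[1,6], I[2,2], I[5,5], I[7,7]^3.
μ_θ-semistable layers: μ^(1)=22; μ^(2)=1; μ^(3)=-32/3; μ^(4)=-20

((1, 0, 0, 0, 1, 0, 0); (1, 1, 0, 1, 1, 1, 3); (1, 1, 1, 0, 0, 0, 0); (0, 1, 0, 0, 0, 0, 0))


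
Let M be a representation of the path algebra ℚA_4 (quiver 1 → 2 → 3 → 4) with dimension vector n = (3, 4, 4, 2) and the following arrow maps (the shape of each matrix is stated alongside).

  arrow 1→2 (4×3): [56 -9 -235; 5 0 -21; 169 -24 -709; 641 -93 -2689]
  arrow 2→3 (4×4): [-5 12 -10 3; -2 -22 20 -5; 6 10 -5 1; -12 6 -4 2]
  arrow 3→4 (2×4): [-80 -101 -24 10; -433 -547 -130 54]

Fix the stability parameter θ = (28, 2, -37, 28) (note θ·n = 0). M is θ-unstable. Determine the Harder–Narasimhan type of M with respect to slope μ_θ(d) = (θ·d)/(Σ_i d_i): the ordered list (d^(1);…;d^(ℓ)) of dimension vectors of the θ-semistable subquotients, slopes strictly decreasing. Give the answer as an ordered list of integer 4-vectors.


Interval decomposition of M: I[1,3], I[1,4]^2, I[2,3].
HN type (ℓ=3): μ^(1)=28; μ^(2)=-7/3; μ^(3)=-35/2

((0, 0, 0, 2); (3, 3, 3, 0); (0, 1, 1, 0))


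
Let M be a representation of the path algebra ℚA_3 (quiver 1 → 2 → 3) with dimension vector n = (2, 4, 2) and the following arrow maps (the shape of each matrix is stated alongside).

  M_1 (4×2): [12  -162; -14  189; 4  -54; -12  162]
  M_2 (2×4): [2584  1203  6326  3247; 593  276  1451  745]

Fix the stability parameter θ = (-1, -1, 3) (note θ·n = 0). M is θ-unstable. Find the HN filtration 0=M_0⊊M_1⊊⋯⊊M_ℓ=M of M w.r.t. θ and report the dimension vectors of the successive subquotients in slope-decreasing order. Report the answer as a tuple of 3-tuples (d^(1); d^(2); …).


Via rank(M_{q-1}∘⋯∘M_p): M ≅ I[1,1], I[1,3], I[2,2]^2, I[2,3].
μ_θ-semistable layers: μ^(1)=3; μ^(2)=-1

((0, 0, 2); (2, 4, 0))


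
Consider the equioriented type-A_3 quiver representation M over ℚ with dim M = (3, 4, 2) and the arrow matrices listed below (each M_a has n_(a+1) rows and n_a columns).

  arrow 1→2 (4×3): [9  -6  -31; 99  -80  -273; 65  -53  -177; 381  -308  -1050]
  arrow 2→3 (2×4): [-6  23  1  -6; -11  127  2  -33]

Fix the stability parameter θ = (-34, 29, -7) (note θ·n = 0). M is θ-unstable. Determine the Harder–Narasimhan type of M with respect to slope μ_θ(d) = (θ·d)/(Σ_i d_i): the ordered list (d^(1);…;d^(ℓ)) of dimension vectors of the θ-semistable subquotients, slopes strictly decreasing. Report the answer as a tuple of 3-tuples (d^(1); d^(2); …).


Via rank(M_{q-1}∘⋯∘M_p): M ≅ I[1,2], I[1,3]^2, I[2,2].
μ_θ-semistable layers: μ^(1)=29; μ^(2)=11; μ^(3)=-34

((0, 2, 0); (0, 2, 2); (3, 0, 0))


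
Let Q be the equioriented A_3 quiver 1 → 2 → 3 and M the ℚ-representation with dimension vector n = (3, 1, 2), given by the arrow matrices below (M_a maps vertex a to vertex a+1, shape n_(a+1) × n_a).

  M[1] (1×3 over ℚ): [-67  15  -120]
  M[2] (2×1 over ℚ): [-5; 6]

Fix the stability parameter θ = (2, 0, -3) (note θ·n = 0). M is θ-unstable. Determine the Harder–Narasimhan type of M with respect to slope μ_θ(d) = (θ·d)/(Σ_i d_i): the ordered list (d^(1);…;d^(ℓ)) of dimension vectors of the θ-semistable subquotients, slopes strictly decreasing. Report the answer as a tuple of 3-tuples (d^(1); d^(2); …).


Via rank(M_{q-1}∘⋯∘M_p): M ≅ I[1,1]^2, I[1,3], I[3,3].
μ_θ-semistable layers: μ^(1)=2; μ^(2)=-1/3; μ^(3)=-3

((2, 0, 0); (1, 1, 1); (0, 0, 1))


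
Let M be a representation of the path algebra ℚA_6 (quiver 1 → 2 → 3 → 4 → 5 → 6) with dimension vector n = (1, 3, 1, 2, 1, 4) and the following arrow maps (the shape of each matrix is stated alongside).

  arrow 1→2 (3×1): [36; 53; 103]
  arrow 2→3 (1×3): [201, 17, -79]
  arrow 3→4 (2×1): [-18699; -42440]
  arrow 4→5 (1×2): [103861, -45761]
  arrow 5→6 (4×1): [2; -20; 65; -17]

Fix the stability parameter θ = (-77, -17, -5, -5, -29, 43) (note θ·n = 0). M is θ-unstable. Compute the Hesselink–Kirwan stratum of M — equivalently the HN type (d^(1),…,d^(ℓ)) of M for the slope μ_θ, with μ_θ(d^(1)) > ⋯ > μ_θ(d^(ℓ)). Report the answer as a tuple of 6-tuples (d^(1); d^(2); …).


Interval decomposition of M: I[1,2], I[2,2], I[2,6], I[4,4], I[6,6]^3.
HN type (ℓ=5): μ^(1)=43; μ^(2)=-5; μ^(3)=-13; μ^(4)=-17; μ^(5)=-77

((0, 0, 0, 0, 0, 4); (0, 0, 0, 1, 0, 0); (0, 0, 1, 1, 1, 0); (0, 3, 0, 0, 0, 0); (1, 0, 0, 0, 0, 0))


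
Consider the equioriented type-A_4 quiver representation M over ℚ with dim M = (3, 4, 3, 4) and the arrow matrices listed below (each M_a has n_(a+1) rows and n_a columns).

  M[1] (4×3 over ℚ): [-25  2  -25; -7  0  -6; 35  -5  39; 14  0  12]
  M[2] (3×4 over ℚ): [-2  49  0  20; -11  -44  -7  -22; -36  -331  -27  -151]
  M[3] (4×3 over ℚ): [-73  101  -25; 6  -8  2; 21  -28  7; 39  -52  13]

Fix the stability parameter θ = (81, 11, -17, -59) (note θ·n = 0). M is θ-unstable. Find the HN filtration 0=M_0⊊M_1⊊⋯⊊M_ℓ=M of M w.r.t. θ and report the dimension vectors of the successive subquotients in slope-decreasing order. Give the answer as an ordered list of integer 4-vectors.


Barcode: M ≅ I[1,3], I[1,4]^2, I[2,2], I[4,4]^2. HN layers by μ_θ (4 steps, strictly decreasing):
  μ^(1)=25; μ^(2)=11; μ^(3)=4; μ^(4)=-59

((1, 1, 1, 0); (0, 1, 0, 0); (2, 2, 2, 2); (0, 0, 0, 2))


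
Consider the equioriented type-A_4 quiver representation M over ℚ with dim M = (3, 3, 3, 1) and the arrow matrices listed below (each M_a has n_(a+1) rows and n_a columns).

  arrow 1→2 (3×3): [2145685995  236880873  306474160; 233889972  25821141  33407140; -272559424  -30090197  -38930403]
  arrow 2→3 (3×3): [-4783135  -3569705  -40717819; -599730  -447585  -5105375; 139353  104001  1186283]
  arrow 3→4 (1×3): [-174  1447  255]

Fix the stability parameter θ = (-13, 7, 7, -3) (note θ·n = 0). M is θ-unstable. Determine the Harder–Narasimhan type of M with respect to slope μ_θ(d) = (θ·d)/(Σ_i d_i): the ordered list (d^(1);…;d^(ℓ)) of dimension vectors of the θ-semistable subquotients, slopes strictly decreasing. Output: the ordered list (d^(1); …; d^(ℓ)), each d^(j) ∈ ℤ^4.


Via rank(M_{q-1}∘⋯∘M_p): M ≅ I[1,2], I[1,3], I[1,4], I[3,3].
μ_θ-semistable layers: μ^(1)=7; μ^(2)=11/3; μ^(3)=-13

((0, 2, 2, 0); (0, 1, 1, 1); (3, 0, 0, 0))


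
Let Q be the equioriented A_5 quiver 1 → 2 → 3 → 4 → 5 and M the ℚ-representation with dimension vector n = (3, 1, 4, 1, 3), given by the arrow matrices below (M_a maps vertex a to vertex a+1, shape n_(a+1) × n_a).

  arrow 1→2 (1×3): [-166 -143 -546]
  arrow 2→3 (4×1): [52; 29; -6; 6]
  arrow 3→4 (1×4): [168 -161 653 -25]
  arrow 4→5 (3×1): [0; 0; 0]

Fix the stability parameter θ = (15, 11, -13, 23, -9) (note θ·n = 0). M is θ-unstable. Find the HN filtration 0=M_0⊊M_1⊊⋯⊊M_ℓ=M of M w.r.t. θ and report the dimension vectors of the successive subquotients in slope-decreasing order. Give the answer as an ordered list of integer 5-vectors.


Interval decomposition of M: I[1,1]^2, I[1,4], I[3,3]^3, I[5,5]^3.
HN type (ℓ=5): μ^(1)=23; μ^(2)=15; μ^(3)=13/3; μ^(4)=-9; μ^(5)=-13

((0, 0, 0, 1, 0); (2, 0, 0, 0, 0); (1, 1, 1, 0, 0); (0, 0, 0, 0, 3); (0, 0, 3, 0, 0))


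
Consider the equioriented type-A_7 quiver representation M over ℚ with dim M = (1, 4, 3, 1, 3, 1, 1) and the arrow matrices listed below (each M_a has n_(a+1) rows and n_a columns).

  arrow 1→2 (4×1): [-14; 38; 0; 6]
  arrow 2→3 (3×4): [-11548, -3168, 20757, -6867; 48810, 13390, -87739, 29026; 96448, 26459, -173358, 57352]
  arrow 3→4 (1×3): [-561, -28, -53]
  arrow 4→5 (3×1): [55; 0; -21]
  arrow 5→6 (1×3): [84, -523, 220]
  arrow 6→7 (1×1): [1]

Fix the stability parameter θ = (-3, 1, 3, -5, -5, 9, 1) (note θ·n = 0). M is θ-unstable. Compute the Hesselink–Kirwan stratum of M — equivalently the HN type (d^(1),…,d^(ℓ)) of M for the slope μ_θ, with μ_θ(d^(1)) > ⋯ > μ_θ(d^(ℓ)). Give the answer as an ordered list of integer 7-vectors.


Via rank(M_{q-1}∘⋯∘M_p): M ≅ I[1,3], I[2,2], I[2,3], I[2,5], I[5,5], I[5,7].
μ_θ-semistable layers: μ^(1)=5; μ^(2)=3; μ^(3)=1; μ^(4)=-3/2; μ^(5)=-3; μ^(6)=-5

((0, 0, 0, 0, 0, 1, 1); (0, 0, 2, 0, 0, 0, 0); (0, 3, 0, 0, 0, 0, 0); (0, 1, 1, 1, 1, 0, 0); (1, 0, 0, 0, 0, 0, 0); (0, 0, 0, 0, 2, 0, 0))


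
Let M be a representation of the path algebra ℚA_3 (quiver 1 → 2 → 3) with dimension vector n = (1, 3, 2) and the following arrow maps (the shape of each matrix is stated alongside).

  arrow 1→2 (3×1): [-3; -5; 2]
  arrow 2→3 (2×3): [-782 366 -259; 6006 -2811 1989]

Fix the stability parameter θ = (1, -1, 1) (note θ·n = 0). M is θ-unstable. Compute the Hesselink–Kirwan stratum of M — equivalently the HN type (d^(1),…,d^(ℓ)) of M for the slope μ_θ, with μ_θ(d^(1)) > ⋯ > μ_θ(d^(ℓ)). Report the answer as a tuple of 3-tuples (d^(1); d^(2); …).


Barcode: M ≅ I[1,3], I[2,2], I[2,3]. HN layers by μ_θ (3 steps, strictly decreasing):
  μ^(1)=1; μ^(2)=0; μ^(3)=-1

((0, 0, 2); (1, 1, 0); (0, 2, 0))


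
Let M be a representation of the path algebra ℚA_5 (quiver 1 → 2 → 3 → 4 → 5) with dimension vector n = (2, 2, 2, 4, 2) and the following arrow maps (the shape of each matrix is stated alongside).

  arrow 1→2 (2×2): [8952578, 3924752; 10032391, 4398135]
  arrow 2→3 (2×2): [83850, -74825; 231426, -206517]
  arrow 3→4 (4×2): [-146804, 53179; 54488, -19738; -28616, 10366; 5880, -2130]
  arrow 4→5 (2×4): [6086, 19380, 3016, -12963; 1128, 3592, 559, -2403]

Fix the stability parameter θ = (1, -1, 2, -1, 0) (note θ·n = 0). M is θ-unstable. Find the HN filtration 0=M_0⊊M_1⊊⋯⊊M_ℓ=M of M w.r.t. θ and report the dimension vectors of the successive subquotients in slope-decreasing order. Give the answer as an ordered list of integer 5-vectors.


Interval decomposition of M: I[1,2], I[1,4], I[3,3], I[4,4], I[4,5]^2.
HN type (ℓ=4): μ^(1)=2; μ^(2)=1/2; μ^(3)=0; μ^(4)=-1

((0, 0, 1, 0, 0); (0, 0, 1, 1, 0); (2, 2, 0, 0, 2); (0, 0, 0, 3, 0))


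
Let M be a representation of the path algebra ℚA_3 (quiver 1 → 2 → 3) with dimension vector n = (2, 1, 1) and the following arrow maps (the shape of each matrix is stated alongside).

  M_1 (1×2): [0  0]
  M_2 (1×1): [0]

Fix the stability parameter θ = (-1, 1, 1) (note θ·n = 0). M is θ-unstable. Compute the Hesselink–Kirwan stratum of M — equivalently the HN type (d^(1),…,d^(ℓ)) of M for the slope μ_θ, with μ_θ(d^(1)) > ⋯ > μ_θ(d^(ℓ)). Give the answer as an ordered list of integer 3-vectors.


Via rank(M_{q-1}∘⋯∘M_p): M ≅ I[1,1]^2, I[2,2], I[3,3].
μ_θ-semistable layers: μ^(1)=1; μ^(2)=-1

((0, 1, 1); (2, 0, 0))


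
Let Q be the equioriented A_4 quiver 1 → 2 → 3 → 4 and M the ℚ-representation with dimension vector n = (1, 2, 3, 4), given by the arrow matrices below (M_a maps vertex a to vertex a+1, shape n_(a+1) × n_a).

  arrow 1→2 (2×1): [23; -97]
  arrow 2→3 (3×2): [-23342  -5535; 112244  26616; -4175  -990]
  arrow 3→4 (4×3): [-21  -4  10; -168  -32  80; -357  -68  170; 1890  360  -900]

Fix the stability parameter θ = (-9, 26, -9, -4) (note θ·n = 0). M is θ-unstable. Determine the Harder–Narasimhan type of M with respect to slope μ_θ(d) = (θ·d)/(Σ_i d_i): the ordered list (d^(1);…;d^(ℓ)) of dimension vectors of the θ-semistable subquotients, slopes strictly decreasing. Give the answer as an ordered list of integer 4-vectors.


Barcode: M ≅ I[1,4], I[2,3], I[3,3], I[4,4]^3. HN layers by μ_θ (4 steps, strictly decreasing):
  μ^(1)=17/2; μ^(2)=13/3; μ^(3)=-4; μ^(4)=-9

((0, 1, 1, 0); (0, 1, 1, 1); (0, 0, 0, 3); (1, 0, 1, 0))


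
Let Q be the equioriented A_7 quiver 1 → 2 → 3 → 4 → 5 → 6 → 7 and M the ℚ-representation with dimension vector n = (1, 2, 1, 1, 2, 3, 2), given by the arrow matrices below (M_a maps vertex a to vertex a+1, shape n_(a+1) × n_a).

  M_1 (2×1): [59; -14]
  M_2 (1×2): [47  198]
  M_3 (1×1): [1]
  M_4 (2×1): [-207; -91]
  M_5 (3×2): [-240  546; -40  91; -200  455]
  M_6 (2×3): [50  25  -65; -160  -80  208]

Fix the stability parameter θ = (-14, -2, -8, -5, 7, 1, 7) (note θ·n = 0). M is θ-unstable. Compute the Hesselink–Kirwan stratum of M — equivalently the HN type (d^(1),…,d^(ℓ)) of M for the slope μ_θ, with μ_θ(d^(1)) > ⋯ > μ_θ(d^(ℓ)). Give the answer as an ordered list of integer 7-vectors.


Interval decomposition of M: I[1,6], I[2,2], I[5,5], I[6,6], I[6,7], I[7,7].
HN type (ℓ=6): μ^(1)=7; μ^(2)=4; μ^(3)=1; μ^(4)=-2; μ^(5)=-5; μ^(6)=-14

((0, 0, 0, 0, 1, 0, 2); (0, 0, 0, 0, 1, 1, 0); (0, 0, 0, 0, 0, 2, 0); (0, 1, 0, 0, 0, 0, 0); (0, 1, 1, 1, 0, 0, 0); (1, 0, 0, 0, 0, 0, 0))


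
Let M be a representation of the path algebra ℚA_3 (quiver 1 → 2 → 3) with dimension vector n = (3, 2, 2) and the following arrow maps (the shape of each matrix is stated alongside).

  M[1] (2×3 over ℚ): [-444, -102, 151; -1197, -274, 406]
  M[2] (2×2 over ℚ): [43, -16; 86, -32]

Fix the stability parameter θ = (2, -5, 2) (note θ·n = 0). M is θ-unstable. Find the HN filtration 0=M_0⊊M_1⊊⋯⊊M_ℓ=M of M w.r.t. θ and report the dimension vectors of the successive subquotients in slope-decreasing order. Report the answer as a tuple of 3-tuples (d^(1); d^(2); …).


Interval decomposition of M: I[1,1], I[1,2], I[1,3], I[3,3].
HN type (ℓ=2): μ^(1)=2; μ^(2)=-3/2

((1, 0, 2); (2, 2, 0))


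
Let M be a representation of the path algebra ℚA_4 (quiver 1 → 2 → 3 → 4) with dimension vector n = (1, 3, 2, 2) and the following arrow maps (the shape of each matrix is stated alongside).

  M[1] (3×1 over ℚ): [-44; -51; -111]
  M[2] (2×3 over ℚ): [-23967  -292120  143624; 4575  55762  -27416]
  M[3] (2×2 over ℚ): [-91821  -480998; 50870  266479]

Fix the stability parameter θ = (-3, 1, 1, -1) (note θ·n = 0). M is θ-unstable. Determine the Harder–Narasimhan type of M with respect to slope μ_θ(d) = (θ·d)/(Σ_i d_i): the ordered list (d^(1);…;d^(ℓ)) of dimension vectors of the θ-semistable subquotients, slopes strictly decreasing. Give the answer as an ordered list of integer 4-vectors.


Via rank(M_{q-1}∘⋯∘M_p): M ≅ I[1,4], I[2,2], I[2,4].
μ_θ-semistable layers: μ^(1)=1; μ^(2)=1/3; μ^(3)=-3

((0, 1, 0, 0); (0, 2, 2, 2); (1, 0, 0, 0))


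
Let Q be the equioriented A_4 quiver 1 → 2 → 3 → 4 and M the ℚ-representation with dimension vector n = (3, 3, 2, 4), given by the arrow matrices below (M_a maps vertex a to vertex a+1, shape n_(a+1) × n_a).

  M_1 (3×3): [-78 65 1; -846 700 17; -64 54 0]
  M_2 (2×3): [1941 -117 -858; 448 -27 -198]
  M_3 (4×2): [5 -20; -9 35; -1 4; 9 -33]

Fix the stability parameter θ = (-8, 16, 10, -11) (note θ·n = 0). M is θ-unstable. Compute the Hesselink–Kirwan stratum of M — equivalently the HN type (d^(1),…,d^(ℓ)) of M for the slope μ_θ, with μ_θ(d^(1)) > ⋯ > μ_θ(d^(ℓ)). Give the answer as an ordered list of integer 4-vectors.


Barcode: M ≅ I[1,1], I[1,4]^2, I[2,2], I[4,4]^2. HN layers by μ_θ (4 steps, strictly decreasing):
  μ^(1)=16; μ^(2)=5; μ^(3)=-8; μ^(4)=-11

((0, 1, 0, 0); (0, 2, 2, 2); (3, 0, 0, 0); (0, 0, 0, 2))


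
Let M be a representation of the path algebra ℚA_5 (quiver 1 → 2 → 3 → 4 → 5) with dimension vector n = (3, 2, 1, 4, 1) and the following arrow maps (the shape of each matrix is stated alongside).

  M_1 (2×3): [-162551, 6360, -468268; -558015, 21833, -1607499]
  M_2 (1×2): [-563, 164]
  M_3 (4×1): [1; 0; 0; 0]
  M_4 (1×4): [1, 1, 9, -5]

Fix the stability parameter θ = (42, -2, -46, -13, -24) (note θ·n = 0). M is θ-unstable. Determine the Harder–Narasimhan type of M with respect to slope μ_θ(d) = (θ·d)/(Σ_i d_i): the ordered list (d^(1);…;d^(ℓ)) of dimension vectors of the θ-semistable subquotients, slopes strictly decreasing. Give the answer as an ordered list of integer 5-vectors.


Interval decomposition of M: I[1,1], I[1,2], I[1,5], I[4,4]^3.
HN type (ℓ=4): μ^(1)=42; μ^(2)=20; μ^(3)=-43/5; μ^(4)=-13

((1, 0, 0, 0, 0); (1, 1, 0, 0, 0); (1, 1, 1, 1, 1); (0, 0, 0, 3, 0))


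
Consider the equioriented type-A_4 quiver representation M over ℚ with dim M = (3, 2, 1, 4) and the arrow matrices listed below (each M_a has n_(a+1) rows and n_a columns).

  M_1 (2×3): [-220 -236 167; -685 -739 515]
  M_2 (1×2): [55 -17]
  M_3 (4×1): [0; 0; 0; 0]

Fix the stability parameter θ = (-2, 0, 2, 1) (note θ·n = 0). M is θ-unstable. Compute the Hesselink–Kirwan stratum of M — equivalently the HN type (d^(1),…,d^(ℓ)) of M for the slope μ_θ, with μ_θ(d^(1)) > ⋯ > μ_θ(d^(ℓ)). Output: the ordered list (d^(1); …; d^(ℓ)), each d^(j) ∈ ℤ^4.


Interval decomposition of M: I[1,1], I[1,2], I[1,3], I[4,4]^4.
HN type (ℓ=4): μ^(1)=2; μ^(2)=1; μ^(3)=0; μ^(4)=-2

((0, 0, 1, 0); (0, 0, 0, 4); (0, 2, 0, 0); (3, 0, 0, 0))


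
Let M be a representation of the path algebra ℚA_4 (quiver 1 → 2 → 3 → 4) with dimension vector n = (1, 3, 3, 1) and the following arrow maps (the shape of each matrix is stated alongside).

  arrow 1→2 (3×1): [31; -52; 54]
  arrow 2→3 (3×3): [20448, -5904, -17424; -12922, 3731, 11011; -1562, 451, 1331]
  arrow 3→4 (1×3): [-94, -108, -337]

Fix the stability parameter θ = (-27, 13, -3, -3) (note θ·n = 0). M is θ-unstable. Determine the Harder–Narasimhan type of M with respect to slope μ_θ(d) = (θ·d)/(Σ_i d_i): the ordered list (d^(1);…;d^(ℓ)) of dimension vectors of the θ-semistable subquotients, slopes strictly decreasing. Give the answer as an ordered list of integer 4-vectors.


Interval decomposition of M: I[1,2], I[2,2], I[2,4], I[3,3]^2.
HN type (ℓ=4): μ^(1)=13; μ^(2)=7/3; μ^(3)=-3; μ^(4)=-27

((0, 2, 0, 0); (0, 1, 1, 1); (0, 0, 2, 0); (1, 0, 0, 0))


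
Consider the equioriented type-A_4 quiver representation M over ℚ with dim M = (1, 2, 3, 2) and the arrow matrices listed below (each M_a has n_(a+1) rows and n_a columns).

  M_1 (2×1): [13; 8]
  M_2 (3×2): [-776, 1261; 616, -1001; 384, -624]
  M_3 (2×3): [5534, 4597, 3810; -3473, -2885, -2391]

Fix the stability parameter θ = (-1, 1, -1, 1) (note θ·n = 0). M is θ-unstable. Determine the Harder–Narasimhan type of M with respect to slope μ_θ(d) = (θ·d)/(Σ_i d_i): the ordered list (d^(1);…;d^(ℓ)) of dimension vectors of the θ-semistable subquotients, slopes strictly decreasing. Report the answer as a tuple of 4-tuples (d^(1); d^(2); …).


Interval decomposition of M: I[1,2], I[2,4], I[3,3], I[3,4].
HN type (ℓ=3): μ^(1)=1; μ^(2)=0; μ^(3)=-1

((0, 1, 0, 2); (0, 1, 1, 0); (1, 0, 2, 0))


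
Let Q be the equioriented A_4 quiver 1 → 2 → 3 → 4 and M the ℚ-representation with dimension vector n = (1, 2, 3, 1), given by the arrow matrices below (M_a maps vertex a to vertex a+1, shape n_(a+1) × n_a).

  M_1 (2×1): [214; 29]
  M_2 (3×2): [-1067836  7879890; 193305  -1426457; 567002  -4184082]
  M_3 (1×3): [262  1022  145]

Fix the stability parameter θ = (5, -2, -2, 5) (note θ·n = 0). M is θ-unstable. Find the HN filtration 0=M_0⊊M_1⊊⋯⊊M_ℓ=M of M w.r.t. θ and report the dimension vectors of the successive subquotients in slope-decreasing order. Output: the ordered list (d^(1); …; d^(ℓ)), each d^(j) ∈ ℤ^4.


Via rank(M_{q-1}∘⋯∘M_p): M ≅ I[1,4], I[2,3], I[3,3].
μ_θ-semistable layers: μ^(1)=5; μ^(2)=1/3; μ^(3)=-2

((0, 0, 0, 1); (1, 1, 1, 0); (0, 1, 2, 0))


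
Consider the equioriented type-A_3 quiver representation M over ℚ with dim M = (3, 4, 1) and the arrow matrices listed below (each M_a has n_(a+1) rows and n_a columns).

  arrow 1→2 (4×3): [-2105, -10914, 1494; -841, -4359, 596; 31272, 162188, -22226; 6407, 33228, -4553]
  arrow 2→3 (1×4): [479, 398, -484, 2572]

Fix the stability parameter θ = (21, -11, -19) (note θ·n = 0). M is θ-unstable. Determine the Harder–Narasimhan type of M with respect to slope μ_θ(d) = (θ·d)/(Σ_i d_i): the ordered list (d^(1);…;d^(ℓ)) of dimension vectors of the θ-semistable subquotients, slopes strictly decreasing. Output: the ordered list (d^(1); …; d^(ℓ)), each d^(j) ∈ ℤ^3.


Interval decomposition of M: I[1,2]^2, I[1,3], I[2,2].
HN type (ℓ=3): μ^(1)=5; μ^(2)=-3; μ^(3)=-11

((2, 2, 0); (1, 1, 1); (0, 1, 0))


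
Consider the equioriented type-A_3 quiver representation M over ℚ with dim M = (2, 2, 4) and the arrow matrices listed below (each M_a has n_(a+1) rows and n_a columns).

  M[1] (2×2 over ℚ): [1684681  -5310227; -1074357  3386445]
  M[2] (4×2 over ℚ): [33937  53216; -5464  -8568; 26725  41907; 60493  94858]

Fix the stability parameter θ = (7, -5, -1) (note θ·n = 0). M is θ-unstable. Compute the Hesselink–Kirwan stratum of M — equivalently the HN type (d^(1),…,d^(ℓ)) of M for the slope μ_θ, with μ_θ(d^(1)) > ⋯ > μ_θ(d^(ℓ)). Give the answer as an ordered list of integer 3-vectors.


Barcode: M ≅ I[1,3]^2, I[3,3]^2. HN layers by μ_θ (2 steps, strictly decreasing):
  μ^(1)=1/3; μ^(2)=-1

((2, 2, 2); (0, 0, 2))


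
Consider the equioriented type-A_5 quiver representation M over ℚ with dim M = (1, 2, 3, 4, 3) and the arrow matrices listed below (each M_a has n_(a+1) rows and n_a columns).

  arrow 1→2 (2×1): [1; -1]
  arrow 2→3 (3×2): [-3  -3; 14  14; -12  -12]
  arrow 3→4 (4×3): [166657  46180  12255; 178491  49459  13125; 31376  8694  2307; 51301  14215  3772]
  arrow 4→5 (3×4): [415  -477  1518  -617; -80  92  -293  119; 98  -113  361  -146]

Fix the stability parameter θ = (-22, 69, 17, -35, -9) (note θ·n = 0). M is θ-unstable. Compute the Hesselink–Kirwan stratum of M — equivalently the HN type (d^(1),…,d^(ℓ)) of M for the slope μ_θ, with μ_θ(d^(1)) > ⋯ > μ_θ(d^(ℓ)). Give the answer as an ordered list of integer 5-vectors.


Interval decomposition of M: I[1,2], I[2,5], I[3,5]^2, I[4,4].
HN type (ℓ=5): μ^(1)=69; μ^(2)=21/2; μ^(3)=-9; μ^(4)=-22; μ^(5)=-35

((0, 1, 0, 0, 0); (0, 1, 1, 1, 1); (0, 0, 2, 2, 2); (1, 0, 0, 0, 0); (0, 0, 0, 1, 0))


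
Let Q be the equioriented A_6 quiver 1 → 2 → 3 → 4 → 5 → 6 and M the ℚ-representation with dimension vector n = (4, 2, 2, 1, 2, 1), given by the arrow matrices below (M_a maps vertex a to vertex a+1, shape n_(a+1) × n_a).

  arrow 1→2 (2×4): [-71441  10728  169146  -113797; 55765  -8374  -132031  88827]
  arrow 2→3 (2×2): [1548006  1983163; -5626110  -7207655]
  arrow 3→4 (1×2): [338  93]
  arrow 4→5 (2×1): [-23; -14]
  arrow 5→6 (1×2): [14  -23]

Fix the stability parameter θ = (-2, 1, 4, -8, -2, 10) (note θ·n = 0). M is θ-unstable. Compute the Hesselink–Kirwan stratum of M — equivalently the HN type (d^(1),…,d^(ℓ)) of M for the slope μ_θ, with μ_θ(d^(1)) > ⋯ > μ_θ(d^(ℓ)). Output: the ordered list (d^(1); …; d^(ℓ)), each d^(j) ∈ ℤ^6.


Interval decomposition of M: I[1,1]^2, I[1,2], I[1,5], I[3,3], I[5,6].
HN type (ℓ=5): μ^(1)=10; μ^(2)=4; μ^(3)=1; μ^(4)=-5/4; μ^(5)=-2

((0, 0, 0, 0, 0, 1); (0, 0, 1, 0, 0, 0); (0, 1, 0, 0, 0, 0); (0, 1, 1, 1, 1, 0); (4, 0, 0, 0, 1, 0))


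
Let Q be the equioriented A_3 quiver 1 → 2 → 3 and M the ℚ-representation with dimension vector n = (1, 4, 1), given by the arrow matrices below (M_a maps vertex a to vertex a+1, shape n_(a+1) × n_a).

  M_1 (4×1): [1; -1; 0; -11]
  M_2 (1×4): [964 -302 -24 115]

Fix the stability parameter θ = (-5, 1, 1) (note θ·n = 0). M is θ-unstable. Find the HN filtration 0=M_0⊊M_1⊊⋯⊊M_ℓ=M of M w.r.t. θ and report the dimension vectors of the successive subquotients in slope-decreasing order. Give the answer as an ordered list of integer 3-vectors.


Via rank(M_{q-1}∘⋯∘M_p): M ≅ I[1,3], I[2,2]^3.
μ_θ-semistable layers: μ^(1)=1; μ^(2)=-5

((0, 4, 1); (1, 0, 0))


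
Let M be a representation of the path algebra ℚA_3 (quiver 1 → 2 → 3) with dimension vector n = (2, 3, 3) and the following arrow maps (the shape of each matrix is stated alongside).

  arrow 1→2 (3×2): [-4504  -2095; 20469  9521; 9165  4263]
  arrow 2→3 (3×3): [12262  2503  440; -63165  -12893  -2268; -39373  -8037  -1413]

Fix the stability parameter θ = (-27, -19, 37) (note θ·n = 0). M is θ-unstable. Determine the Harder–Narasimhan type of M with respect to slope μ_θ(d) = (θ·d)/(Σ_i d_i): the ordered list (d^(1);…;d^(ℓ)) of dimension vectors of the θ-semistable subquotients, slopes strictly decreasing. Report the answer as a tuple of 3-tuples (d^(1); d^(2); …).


Via rank(M_{q-1}∘⋯∘M_p): M ≅ I[1,3]^2, I[2,3].
μ_θ-semistable layers: μ^(1)=37; μ^(2)=-19; μ^(3)=-27

((0, 0, 3); (0, 3, 0); (2, 0, 0))


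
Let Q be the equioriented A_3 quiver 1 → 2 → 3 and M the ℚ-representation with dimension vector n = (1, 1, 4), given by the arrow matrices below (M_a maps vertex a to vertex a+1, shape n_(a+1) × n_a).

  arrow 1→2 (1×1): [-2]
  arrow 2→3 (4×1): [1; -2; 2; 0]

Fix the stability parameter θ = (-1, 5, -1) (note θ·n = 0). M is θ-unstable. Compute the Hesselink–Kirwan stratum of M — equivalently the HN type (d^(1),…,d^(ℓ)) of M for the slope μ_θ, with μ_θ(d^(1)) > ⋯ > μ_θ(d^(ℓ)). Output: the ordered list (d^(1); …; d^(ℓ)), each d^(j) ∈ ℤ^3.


Via rank(M_{q-1}∘⋯∘M_p): M ≅ I[1,3], I[3,3]^3.
μ_θ-semistable layers: μ^(1)=2; μ^(2)=-1

((0, 1, 1); (1, 0, 3))


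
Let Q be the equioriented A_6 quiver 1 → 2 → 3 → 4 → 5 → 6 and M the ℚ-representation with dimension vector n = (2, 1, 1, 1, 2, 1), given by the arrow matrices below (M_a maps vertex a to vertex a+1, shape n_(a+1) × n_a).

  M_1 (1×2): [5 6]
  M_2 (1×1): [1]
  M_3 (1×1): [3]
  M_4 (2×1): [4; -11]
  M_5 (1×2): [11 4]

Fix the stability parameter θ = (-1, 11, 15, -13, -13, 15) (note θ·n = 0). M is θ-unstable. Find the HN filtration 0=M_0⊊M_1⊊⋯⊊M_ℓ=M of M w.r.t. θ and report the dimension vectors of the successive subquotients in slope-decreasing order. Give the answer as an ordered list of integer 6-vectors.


Barcode: M ≅ I[1,1], I[1,5], I[5,6]. HN layers by μ_θ (4 steps, strictly decreasing):
  μ^(1)=15; μ^(2)=0; μ^(3)=-1; μ^(4)=-13

((0, 0, 0, 0, 0, 1); (0, 1, 1, 1, 1, 0); (2, 0, 0, 0, 0, 0); (0, 0, 0, 0, 1, 0))


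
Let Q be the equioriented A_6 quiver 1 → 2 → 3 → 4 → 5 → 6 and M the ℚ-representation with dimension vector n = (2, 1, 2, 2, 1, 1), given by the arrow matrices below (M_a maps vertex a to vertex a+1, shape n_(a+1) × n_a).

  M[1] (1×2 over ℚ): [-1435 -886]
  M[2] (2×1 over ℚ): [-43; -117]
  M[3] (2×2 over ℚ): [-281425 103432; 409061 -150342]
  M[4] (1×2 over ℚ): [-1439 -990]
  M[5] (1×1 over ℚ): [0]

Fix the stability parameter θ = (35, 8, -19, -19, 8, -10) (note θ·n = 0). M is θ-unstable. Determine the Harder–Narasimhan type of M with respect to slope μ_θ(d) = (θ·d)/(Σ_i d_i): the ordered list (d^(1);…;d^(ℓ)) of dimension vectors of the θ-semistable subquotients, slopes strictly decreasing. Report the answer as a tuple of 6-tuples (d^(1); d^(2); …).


Interval decomposition of M: I[1,1], I[1,5], I[3,4], I[6,6].
HN type (ℓ=5): μ^(1)=35; μ^(2)=8; μ^(3)=5/4; μ^(4)=-10; μ^(5)=-19

((1, 0, 0, 0, 0, 0); (0, 0, 0, 0, 1, 0); (1, 1, 1, 1, 0, 0); (0, 0, 0, 0, 0, 1); (0, 0, 1, 1, 0, 0))


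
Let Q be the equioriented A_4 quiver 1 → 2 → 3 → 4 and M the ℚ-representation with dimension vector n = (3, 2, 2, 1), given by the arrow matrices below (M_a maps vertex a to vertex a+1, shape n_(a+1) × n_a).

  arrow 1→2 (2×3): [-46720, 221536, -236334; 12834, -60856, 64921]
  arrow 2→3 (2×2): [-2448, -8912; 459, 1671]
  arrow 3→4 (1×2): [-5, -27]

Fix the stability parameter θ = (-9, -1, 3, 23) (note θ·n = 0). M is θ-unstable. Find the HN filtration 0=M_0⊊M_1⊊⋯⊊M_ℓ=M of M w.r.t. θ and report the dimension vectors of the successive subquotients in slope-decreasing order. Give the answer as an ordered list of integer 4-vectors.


Interval decomposition of M: I[1,1], I[1,2], I[1,4], I[3,3].
HN type (ℓ=4): μ^(1)=23; μ^(2)=3; μ^(3)=-1; μ^(4)=-9

((0, 0, 0, 1); (0, 0, 2, 0); (0, 2, 0, 0); (3, 0, 0, 0))


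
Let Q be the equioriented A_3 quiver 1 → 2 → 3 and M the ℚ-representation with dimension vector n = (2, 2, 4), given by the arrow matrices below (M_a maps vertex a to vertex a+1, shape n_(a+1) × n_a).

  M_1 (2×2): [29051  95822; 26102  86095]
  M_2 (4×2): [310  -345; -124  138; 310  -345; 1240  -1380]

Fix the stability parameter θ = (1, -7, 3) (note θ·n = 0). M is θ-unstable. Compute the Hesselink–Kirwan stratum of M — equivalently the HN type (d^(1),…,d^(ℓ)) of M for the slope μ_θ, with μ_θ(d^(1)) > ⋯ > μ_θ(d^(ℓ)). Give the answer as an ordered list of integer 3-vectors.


Interval decomposition of M: I[1,2], I[1,3], I[3,3]^3.
HN type (ℓ=2): μ^(1)=3; μ^(2)=-3

((0, 0, 4); (2, 2, 0))


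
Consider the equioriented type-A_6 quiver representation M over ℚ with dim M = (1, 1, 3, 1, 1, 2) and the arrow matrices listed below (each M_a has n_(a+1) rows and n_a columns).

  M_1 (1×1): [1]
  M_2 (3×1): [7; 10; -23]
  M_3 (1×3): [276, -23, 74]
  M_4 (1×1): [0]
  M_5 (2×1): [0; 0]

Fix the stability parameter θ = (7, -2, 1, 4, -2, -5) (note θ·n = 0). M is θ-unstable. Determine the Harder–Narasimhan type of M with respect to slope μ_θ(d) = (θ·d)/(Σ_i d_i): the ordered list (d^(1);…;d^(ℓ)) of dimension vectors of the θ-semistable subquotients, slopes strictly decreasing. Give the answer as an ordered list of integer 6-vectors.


Interval decomposition of M: I[1,3], I[3,3], I[3,4], I[5,5], I[6,6]^2.
HN type (ℓ=5): μ^(1)=4; μ^(2)=2; μ^(3)=1; μ^(4)=-2; μ^(5)=-5

((0, 0, 0, 1, 0, 0); (1, 1, 1, 0, 0, 0); (0, 0, 2, 0, 0, 0); (0, 0, 0, 0, 1, 0); (0, 0, 0, 0, 0, 2))


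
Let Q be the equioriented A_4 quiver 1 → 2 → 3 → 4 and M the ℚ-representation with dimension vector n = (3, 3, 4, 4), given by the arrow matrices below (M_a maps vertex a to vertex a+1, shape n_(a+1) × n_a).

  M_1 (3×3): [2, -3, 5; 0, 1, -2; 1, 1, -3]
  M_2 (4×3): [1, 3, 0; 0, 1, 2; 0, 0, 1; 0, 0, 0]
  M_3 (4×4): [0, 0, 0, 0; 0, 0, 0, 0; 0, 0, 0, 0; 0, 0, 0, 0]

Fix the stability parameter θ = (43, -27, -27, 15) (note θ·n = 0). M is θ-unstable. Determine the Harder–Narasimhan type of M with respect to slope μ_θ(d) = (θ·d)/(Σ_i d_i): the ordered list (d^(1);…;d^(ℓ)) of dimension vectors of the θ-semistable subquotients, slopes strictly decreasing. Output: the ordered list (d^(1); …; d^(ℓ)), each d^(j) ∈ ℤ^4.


Interval decomposition of M: I[1,3]^3, I[3,3], I[4,4]^4.
HN type (ℓ=3): μ^(1)=15; μ^(2)=-11/3; μ^(3)=-27

((0, 0, 0, 4); (3, 3, 3, 0); (0, 0, 1, 0))


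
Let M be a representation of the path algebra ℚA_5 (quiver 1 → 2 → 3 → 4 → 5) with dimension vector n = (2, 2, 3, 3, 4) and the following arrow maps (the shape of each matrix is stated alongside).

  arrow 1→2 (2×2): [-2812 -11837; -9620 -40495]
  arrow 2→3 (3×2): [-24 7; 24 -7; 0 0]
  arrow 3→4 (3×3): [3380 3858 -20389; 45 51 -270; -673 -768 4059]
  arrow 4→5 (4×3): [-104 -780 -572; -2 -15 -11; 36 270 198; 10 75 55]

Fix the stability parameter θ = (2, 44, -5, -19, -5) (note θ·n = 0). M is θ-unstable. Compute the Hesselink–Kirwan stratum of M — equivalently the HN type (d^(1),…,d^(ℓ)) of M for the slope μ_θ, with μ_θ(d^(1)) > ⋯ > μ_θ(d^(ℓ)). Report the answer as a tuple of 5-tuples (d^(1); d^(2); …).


Via rank(M_{q-1}∘⋯∘M_p): M ≅ I[1,1], I[1,5], I[2,2], I[3,4]^2, I[5,5]^3.
μ_θ-semistable layers: μ^(1)=44; μ^(2)=15/4; μ^(3)=2; μ^(4)=-5; μ^(5)=-12

((0, 1, 0, 0, 0); (0, 1, 1, 1, 1); (2, 0, 0, 0, 0); (0, 0, 0, 0, 3); (0, 0, 2, 2, 0))


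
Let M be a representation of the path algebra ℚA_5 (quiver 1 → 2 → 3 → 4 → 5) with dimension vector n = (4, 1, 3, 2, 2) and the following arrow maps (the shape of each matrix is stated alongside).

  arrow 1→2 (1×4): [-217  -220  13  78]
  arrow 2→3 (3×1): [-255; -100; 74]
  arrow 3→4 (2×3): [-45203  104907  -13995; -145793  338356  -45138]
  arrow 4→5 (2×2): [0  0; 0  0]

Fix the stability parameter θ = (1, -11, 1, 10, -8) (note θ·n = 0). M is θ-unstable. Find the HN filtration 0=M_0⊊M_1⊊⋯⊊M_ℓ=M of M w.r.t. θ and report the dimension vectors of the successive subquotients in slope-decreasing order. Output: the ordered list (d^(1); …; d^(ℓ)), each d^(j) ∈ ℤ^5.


Barcode: M ≅ I[1,1]^3, I[1,4], I[3,3], I[3,4], I[5,5]^2. HN layers by μ_θ (4 steps, strictly decreasing):
  μ^(1)=10; μ^(2)=1; μ^(3)=-5; μ^(4)=-8

((0, 0, 0, 2, 0); (3, 0, 3, 0, 0); (1, 1, 0, 0, 0); (0, 0, 0, 0, 2))


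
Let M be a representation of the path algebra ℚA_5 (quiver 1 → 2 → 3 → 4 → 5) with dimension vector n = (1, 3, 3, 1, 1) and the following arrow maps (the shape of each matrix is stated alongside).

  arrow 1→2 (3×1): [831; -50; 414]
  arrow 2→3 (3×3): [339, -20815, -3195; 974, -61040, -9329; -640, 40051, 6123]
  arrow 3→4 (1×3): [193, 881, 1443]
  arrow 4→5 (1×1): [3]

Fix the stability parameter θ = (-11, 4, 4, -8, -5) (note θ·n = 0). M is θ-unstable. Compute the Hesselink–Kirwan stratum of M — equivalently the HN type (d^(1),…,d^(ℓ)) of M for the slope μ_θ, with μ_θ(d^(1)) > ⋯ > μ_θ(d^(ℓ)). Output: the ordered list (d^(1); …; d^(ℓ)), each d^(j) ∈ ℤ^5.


Barcode: M ≅ I[1,5], I[2,3]^2. HN layers by μ_θ (3 steps, strictly decreasing):
  μ^(1)=4; μ^(2)=-5/4; μ^(3)=-11

((0, 2, 2, 0, 0); (0, 1, 1, 1, 1); (1, 0, 0, 0, 0))


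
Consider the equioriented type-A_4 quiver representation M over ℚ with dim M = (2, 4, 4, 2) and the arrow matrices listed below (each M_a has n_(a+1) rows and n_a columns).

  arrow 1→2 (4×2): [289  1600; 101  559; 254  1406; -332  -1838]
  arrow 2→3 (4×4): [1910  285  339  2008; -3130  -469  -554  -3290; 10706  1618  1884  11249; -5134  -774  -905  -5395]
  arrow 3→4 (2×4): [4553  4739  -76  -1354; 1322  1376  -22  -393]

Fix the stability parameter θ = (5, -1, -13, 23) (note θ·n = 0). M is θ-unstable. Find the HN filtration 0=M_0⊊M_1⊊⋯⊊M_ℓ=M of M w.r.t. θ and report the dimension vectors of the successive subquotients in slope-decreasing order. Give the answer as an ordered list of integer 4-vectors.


Via rank(M_{q-1}∘⋯∘M_p): M ≅ I[1,2], I[1,3], I[2,4]^2, I[3,3].
μ_θ-semistable layers: μ^(1)=23; μ^(2)=2; μ^(3)=-3; μ^(4)=-7; μ^(5)=-13

((0, 0, 0, 2); (1, 1, 0, 0); (1, 1, 1, 0); (0, 2, 2, 0); (0, 0, 1, 0))


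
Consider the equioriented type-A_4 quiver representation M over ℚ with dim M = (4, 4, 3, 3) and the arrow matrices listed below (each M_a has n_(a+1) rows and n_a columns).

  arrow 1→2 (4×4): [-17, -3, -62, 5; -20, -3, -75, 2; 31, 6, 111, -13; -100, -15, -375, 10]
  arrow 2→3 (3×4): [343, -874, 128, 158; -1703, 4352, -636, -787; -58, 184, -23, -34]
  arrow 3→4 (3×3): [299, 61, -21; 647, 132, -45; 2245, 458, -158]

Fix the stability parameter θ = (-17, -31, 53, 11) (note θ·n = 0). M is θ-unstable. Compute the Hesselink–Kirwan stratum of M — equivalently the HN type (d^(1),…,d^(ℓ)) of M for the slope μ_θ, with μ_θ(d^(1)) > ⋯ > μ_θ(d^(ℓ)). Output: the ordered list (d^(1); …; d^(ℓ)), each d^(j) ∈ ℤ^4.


Via rank(M_{q-1}∘⋯∘M_p): M ≅ I[1,1]^2, I[1,4]^2, I[2,2], I[2,4].
μ_θ-semistable layers: μ^(1)=32; μ^(2)=-17; μ^(3)=-24; μ^(4)=-31

((0, 0, 3, 3); (2, 0, 0, 0); (2, 2, 0, 0); (0, 2, 0, 0))


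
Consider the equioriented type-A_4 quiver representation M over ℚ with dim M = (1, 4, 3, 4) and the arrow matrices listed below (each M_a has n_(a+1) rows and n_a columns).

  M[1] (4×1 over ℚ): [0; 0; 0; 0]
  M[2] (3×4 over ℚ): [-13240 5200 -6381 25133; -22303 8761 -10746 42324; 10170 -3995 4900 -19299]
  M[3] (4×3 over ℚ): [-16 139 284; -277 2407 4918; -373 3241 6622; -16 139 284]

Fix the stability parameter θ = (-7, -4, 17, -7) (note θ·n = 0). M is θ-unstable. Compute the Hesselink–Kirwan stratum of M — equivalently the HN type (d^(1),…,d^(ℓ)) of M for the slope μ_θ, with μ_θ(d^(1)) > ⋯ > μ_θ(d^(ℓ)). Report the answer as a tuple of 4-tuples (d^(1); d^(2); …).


Barcode: M ≅ I[1,1], I[2,2], I[2,3], I[2,4]^2, I[4,4]^2. HN layers by μ_θ (4 steps, strictly decreasing):
  μ^(1)=17; μ^(2)=5; μ^(3)=-4; μ^(4)=-7

((0, 0, 1, 0); (0, 0, 2, 2); (0, 4, 0, 0); (1, 0, 0, 2))
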